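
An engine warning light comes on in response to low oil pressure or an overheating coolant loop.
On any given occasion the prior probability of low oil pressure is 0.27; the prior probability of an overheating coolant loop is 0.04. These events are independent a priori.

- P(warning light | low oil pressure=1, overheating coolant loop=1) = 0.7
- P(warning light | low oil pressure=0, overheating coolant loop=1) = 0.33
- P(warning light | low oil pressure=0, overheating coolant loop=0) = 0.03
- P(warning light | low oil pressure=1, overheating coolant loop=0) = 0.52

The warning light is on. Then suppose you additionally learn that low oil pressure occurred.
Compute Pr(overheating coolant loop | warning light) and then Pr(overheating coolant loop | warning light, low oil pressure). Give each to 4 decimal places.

Pr(overheating coolant loop | warning light) ≈ 0.0994; Pr(overheating coolant loop | warning light, low oil pressure) ≈ 0.0531

P(warning light) = 0.03*0.73*0.96 + 0.33*0.73*0.04 + 0.52*0.27*0.96 + 0.7*0.27*0.04 = 0.021024 + 0.009636 + 0.134784 + 0.007560 = 0.173004
The overheating coolant loop-present share is 0.009636 + 0.007560 = 0.017196.
P(overheating coolant loop | warning light) = 0.017196 / 0.173004 ≈ 0.0994

Now also conditioning on low oil pressure=true:
Sum P(warning light|·) weighted by the priors over both values of overheating coolant loop:
  P(warning light | low oil pressure) = 0.52×0.96 + 0.7×0.04
        = 0.499200 + 0.028000 = 0.527200
Keeping only the overheating coolant loop-present terms gives 0.028000, so
  P(overheating coolant loop | warning light, low oil pressure) = 0.028000 / 0.527200 ≈ 0.0531
— low oil pressure explains away the evidence for overheating coolant loop.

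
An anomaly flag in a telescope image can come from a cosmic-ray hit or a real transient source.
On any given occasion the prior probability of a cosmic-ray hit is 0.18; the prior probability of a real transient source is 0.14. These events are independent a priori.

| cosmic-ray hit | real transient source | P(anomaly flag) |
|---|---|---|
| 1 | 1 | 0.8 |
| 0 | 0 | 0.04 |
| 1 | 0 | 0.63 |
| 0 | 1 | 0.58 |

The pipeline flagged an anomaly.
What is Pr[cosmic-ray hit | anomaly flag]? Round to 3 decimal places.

Pr[cosmic-ray hit | anomaly flag] ≈ 0.554

P(anomaly flag) = 0.04×0.82×0.86 + 0.58×0.82×0.14 + 0.63×0.18×0.86 + 0.8×0.18×0.14 = 0.028208 + 0.066584 + 0.097524 + 0.020160 = 0.212476
Restricting to configurations with cosmic-ray hit present: 0.097524 + 0.020160 = 0.117684.
Hence the posterior is 0.117684/0.212476 ≈ 0.554.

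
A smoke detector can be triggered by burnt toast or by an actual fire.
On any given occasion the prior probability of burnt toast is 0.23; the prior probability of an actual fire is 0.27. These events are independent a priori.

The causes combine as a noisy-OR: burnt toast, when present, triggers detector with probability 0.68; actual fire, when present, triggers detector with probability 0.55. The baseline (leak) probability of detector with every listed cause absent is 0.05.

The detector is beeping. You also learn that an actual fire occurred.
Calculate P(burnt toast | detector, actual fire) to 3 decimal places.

P(burnt toast | detector, actual fire) ≈ 0.311

Under noisy-OR, P(detector | causes) = 1 − (1−0.05)·∏(1−qᵢ) over the active causes.
P(detector | actual fire) = 0.5725·0.77 + 0.8632·0.23 = 0.440825 + 0.198536 = 0.639361
The burnt toast-present share is 0.8632·0.23 = 0.198536.
Hence the posterior is 0.198536/0.639361 ≈ 0.311.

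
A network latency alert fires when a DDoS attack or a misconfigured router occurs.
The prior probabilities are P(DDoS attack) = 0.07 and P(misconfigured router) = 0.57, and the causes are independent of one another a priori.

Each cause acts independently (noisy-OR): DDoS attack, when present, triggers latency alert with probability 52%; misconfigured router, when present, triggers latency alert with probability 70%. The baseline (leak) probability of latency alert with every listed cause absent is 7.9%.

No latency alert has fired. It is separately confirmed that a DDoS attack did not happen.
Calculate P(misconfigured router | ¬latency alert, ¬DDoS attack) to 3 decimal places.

Under noisy-OR, P(latency alert | causes) = 1 − (1−0.079)·∏(1−qᵢ) over the active causes.
Sum P(¬latency alert|·) weighted by the priors over both values of misconfigured router:
  P(¬latency alert | ¬DDoS attack) = 0.921×0.43 + 0.2763×0.57
        = 0.396030 + 0.157491 = 0.553521
The terms with misconfigured router present sum to 0.157491, so
  P(misconfigured router | ¬latency alert, ¬DDoS attack) = 0.157491 / 0.553521 ≈ 0.285

P(misconfigured router | ¬latency alert, ¬DDoS attack) ≈ 0.285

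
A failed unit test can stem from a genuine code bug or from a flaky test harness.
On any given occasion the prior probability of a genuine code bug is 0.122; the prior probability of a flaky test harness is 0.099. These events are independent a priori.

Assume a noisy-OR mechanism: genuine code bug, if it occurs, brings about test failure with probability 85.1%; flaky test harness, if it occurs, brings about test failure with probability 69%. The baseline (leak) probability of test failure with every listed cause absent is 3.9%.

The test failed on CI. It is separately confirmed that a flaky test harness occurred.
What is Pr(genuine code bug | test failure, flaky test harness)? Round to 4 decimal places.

Under noisy-OR, P(test failure | causes) = 1 − (1−0.039)·∏(1−qᵢ) over the active causes.
Numerator (weight on configurations with genuine code bug): 0.955611*0.122 = 0.116585
Normalizer over all consistent configurations: 0.70209*0.878 + 0.955611*0.122 = 0.733020
P(genuine code bug | test failure, flaky test harness) = 0.116585/0.733020 ≈ 0.1590

Pr(genuine code bug | test failure, flaky test harness) ≈ 0.1590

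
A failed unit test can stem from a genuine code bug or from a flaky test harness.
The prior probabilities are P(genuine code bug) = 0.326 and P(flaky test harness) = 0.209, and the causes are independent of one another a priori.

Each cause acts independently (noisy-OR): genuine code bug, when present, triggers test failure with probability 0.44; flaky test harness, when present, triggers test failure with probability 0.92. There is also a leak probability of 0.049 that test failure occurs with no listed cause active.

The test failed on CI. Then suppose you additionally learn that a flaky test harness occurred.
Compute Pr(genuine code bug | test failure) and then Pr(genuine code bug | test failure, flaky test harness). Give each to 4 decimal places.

Pr(genuine code bug | test failure) ≈ 0.5431; Pr(genuine code bug | test failure, flaky test harness) ≈ 0.3339

Under noisy-OR, P(test failure | causes) = 1 − (1−0.049)·∏(1−qᵢ) over the active causes.
Sum P(test failure|·) weighted by the priors over the 4 (genuine code bug, flaky test harness) configurations:
  P(test failure) = 0.049×0.674×0.791 + 0.92392×0.674×0.209 + 0.46744×0.326×0.791 + 0.957395×0.326×0.209
        = 0.026124 + 0.130149 + 0.120537 + 0.065231 = 0.342041
The terms with genuine code bug present sum to 0.185768, so
  P(genuine code bug | test failure) = 0.185768 / 0.342041 ≈ 0.5431

Now also conditioning on flaky test harness=true:
P(test failure | flaky test harness) = 0.92392×0.674 + 0.957395×0.326 = 0.622722 + 0.312111 = 0.934833
Restricting to configurations with genuine code bug present: 0.957395×0.326 = 0.312111.
So P(genuine code bug | test failure, flaky test harness) = 0.312111/0.934833 ≈ 0.3339.
— flaky test harness explains away the evidence for genuine code bug.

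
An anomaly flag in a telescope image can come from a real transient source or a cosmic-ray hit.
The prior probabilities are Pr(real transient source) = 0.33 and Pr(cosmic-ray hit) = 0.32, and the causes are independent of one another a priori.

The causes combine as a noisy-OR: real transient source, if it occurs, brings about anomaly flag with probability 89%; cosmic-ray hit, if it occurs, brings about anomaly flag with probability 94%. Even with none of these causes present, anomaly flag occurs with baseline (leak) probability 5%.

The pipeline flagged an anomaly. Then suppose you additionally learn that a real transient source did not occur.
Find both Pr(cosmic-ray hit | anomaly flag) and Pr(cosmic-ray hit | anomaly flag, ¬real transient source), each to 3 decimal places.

Under noisy-OR, P(anomaly flag | causes) = 1 − (1−0.05)·∏(1−qᵢ) over the active causes.
Sum P(anomaly flag|·) weighted by the priors over the 4 (real transient source, cosmic-ray hit) configurations:
  P(anomaly flag) = 0.05*0.67*0.68 + 0.943*0.67*0.32 + 0.8955*0.33*0.68 + 0.99373*0.33*0.32
        = 0.022780 + 0.202179 + 0.200950 + 0.104938 = 0.530847
Keeping only the cosmic-ray hit-present terms gives 0.307117, so
  P(cosmic-ray hit | anomaly flag) = 0.307117 / 0.530847 ≈ 0.579

Now also conditioning on real transient source≠true:
P(anomaly flag | ¬real transient source) = 0.05×0.68 + 0.943×0.32 = 0.034000 + 0.301760 = 0.335760
Of this, 0.301760 comes from 0.943×0.32 (the cosmic-ray hit=true cases).
So P(cosmic-ray hit | anomaly flag, ¬real transient source) = 0.301760/0.335760 ≈ 0.899.
With real transient source excluded, cosmic-ray hit must carry more of the explanatory weight for the anomaly flag.

Pr(cosmic-ray hit | anomaly flag) ≈ 0.579; Pr(cosmic-ray hit | anomaly flag, ¬real transient source) ≈ 0.899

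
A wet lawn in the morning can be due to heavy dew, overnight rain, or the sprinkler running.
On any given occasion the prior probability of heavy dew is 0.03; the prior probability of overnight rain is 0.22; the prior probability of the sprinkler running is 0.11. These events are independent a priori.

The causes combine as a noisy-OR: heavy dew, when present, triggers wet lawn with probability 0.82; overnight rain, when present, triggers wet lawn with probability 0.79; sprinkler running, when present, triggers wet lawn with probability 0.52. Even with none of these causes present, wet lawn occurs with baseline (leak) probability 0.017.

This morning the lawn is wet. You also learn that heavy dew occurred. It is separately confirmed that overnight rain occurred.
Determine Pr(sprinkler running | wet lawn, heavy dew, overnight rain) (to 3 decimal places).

Pr(sprinkler running | wet lawn, heavy dew, overnight rain) ≈ 0.112

Under noisy-OR, P(wet lawn | causes) = 1 − (1−0.017)·∏(1−qᵢ) over the active causes.
P(wet lawn | heavy dew, overnight rain) = 0.962843×0.89 + 0.982164×0.11 = 0.856930 + 0.108038 = 0.964968
The sprinkler running-present share is 0.982164×0.11 = 0.108038.
P(sprinkler running | wet lawn, heavy dew, overnight rain) = 0.108038 / 0.964968 ≈ 0.112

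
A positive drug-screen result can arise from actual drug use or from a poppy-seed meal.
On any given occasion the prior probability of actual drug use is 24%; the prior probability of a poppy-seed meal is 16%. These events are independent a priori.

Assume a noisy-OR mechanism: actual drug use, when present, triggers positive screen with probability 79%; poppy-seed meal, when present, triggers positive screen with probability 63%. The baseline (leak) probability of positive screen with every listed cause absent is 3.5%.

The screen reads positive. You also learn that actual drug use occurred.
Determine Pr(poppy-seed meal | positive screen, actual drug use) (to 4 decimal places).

Under noisy-OR, P(positive screen | causes) = 1 − (1−0.035)·∏(1−qᵢ) over the active causes.
By total probability over both values of poppy-seed meal:
  P(positive screen | actual drug use) = 0.79735·0.84 + 0.925019·0.16
        = 0.669774 + 0.148003 = 0.817777
Configurations with poppy-seed meal contribute 0.148003, so
  P(poppy-seed meal | positive screen, actual drug use) = 0.148003 / 0.817777 ≈ 0.1810

Pr(poppy-seed meal | positive screen, actual drug use) ≈ 0.1810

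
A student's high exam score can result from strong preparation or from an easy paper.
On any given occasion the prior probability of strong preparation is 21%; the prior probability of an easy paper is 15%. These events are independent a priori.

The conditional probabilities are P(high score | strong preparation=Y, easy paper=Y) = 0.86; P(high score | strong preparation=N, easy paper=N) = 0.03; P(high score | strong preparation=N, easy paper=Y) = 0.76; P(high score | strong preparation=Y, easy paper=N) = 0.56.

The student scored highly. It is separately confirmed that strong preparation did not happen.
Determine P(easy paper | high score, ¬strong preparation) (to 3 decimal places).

P(easy paper | high score, ¬strong preparation) ≈ 0.817

Sum P(high score|·) weighted by the priors over both values of easy paper:
  P(high score | ¬strong preparation) = 0.03×0.85 + 0.76×0.15
        = 0.025500 + 0.114000 = 0.139500
Keeping only the easy paper-present terms gives 0.114000, so
  P(easy paper | high score, ¬strong preparation) = 0.114000 / 0.139500 ≈ 0.817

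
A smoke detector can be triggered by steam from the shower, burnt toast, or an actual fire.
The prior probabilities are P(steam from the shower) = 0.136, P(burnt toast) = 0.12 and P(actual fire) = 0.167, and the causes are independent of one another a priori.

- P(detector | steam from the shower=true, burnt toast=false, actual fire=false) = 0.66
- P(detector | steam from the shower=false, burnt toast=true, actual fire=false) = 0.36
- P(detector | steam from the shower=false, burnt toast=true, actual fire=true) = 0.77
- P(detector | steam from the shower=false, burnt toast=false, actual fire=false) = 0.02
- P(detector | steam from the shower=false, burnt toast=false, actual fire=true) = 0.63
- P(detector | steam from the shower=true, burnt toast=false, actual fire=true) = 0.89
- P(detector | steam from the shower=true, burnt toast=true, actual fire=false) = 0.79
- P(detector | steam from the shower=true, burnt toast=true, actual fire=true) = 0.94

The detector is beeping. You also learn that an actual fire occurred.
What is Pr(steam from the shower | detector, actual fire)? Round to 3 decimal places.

Pr(steam from the shower | detector, actual fire) ≈ 0.179

P(detector | actual fire) = 0.63×0.864×0.88 + 0.77×0.864×0.12 + 0.89×0.136×0.88 + 0.94×0.136×0.12 = 0.479002 + 0.079834 + 0.106515 + 0.015341 = 0.680692
Of this, 0.121856 comes from 0.106515 + 0.015341 (the steam from the shower=true cases).
P(steam from the shower | detector, actual fire) = 0.121856 / 0.680692 ≈ 0.179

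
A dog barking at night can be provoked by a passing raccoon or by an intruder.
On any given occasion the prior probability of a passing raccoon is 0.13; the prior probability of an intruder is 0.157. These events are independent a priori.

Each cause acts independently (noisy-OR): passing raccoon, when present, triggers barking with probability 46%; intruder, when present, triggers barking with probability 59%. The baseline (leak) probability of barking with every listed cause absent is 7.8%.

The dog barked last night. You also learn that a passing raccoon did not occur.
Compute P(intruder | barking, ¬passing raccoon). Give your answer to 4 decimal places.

P(intruder | barking, ¬passing raccoon) ≈ 0.5976

Under noisy-OR, P(barking | causes) = 1 − (1−0.078)·∏(1−qᵢ) over the active causes.
P(barking | ¬passing raccoon) = 0.078*0.843 + 0.62198*0.157 = 0.065754 + 0.097651 = 0.163405
Restricting to configurations with intruder present: 0.62198*0.157 = 0.097651.
Hence the posterior is 0.097651/0.163405 ≈ 0.5976.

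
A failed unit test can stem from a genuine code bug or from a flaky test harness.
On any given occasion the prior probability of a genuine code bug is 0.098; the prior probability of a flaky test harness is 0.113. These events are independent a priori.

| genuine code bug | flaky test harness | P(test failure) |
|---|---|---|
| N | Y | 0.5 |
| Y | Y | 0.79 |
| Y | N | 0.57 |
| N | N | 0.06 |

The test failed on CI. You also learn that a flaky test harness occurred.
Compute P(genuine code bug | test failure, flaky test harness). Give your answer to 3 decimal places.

P(genuine code bug | test failure, flaky test harness) ≈ 0.147

Enumerate both values of genuine code bug and weight by the priors:
  P(test failure | flaky test harness) = 0.5·0.902 + 0.79·0.098
        = 0.451000 + 0.077420 = 0.528420
The terms with genuine code bug present sum to 0.077420, so
  P(genuine code bug | test failure, flaky test harness) = 0.077420 / 0.528420 ≈ 0.147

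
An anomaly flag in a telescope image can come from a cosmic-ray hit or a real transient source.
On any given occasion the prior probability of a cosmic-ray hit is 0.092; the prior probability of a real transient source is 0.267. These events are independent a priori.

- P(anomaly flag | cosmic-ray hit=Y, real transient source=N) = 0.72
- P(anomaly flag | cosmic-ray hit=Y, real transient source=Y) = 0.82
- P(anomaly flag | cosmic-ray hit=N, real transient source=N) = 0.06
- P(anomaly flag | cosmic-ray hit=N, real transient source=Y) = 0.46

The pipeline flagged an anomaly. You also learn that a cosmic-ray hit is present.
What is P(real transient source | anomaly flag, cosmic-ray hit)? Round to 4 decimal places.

P(anomaly flag | cosmic-ray hit) = 0.72·0.733 + 0.82·0.267 = 0.527760 + 0.218940 = 0.746700
The real transient source-present share is 0.82·0.267 = 0.218940.
Hence the posterior is 0.218940/0.746700 ≈ 0.2932.

P(real transient source | anomaly flag, cosmic-ray hit) ≈ 0.2932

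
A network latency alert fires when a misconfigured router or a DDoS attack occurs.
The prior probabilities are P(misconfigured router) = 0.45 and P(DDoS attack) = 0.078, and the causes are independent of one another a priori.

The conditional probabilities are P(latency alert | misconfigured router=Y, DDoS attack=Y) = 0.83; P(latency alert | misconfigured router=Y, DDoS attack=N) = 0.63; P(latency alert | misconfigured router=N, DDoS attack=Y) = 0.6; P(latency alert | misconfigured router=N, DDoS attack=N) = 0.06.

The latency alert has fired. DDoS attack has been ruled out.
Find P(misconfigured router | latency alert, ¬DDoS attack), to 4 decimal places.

Enumerate both values of misconfigured router and weight by the priors:
  P(latency alert | ¬DDoS attack) = 0.06×0.55 + 0.63×0.45
        = 0.033000 + 0.283500 = 0.316500
The terms with misconfigured router present sum to 0.283500, so
  P(misconfigured router | latency alert, ¬DDoS attack) = 0.283500 / 0.316500 ≈ 0.8957

P(misconfigured router | latency alert, ¬DDoS attack) ≈ 0.8957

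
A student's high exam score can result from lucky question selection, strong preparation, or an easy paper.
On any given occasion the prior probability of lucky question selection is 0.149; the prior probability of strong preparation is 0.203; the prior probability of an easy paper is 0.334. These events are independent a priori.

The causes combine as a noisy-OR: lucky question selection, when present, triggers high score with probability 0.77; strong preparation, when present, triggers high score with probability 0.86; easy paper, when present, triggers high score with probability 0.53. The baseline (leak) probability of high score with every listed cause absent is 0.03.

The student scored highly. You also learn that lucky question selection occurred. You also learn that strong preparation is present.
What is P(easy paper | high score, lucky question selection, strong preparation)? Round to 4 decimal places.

Under noisy-OR, P(high score | causes) = 1 − (1−0.03)·∏(1−qᵢ) over the active causes.
By total probability over both values of easy paper:
  P(high score | lucky question selection, strong preparation) = 0.968766×0.666 + 0.98532×0.334
        = 0.645198 + 0.329097 = 0.974295
Keeping only the easy paper-present terms gives 0.329097, so
  P(easy paper | high score, lucky question selection, strong preparation) = 0.329097 / 0.974295 ≈ 0.3378

P(easy paper | high score, lucky question selection, strong preparation) ≈ 0.3378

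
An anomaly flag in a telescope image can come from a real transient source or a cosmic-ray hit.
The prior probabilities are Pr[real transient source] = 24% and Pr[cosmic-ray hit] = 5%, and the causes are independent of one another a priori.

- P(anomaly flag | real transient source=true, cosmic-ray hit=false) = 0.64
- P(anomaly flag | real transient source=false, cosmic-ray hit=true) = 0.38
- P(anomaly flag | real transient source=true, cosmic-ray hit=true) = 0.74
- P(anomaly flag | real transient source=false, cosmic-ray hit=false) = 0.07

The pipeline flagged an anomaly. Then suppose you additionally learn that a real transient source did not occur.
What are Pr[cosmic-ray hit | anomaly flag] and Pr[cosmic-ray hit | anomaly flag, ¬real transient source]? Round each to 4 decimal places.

For the numerator, keep only cosmic-ray hit=true terms: 0.014440 + 0.008880 = 0.023320
Denominator P(anomaly flag): 0.07×0.76×0.95 + 0.38×0.76×0.05 + 0.64×0.24×0.95 + 0.74×0.24×0.05 = 0.219780
Posterior = 0.023320 / 0.219780 ≈ 0.1061

Now also conditioning on real transient source≠true:
Numerator (weight on configurations with cosmic-ray hit): 0.38·0.05 = 0.019000
Denominator P(anomaly flag | ¬real transient source): 0.07·0.95 + 0.38·0.05 = 0.085500
P(cosmic-ray hit | anomaly flag, ¬real transient source) = 0.019000/0.085500 ≈ 0.2222

Pr[cosmic-ray hit | anomaly flag] ≈ 0.1061; Pr[cosmic-ray hit | anomaly flag, ¬real transient source] ≈ 0.2222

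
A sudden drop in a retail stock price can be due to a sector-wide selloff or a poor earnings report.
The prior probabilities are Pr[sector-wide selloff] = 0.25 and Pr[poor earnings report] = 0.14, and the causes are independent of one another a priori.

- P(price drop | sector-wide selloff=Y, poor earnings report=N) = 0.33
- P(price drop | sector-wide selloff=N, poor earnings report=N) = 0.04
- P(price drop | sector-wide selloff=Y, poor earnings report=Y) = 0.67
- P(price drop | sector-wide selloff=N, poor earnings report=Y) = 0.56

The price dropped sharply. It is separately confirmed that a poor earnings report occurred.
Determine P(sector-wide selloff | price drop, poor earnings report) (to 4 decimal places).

P(sector-wide selloff | price drop, poor earnings report) ≈ 0.2851

Weight on sector-wide selloff=true, given the evidence: 0.67×0.25 = 0.167500
The normalizing constant is 0.56×0.75 + 0.67×0.25 = 0.587500
Posterior = 0.167500 / 0.587500 ≈ 0.2851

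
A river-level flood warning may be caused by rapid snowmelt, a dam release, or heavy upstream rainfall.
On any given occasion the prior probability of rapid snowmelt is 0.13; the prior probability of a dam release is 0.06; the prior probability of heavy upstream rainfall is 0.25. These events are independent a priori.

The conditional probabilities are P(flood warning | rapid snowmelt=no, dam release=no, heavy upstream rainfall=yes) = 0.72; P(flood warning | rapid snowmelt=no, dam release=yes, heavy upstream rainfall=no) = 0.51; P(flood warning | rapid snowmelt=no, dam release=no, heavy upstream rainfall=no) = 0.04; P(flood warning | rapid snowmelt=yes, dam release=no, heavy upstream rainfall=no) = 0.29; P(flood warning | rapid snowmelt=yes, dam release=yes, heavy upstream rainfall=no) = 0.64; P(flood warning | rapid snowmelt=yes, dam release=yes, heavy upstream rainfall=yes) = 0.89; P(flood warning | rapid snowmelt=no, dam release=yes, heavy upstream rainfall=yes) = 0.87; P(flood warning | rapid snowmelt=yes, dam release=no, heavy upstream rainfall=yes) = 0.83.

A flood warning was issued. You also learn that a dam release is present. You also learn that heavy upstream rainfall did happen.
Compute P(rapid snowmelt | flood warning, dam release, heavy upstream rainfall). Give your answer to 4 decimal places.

P(flood warning | dam release, heavy upstream rainfall) = 0.87×0.87 + 0.89×0.13 = 0.756900 + 0.115700 = 0.872600
Of this, 0.115700 comes from 0.89×0.13 (the rapid snowmelt=true cases).
P(rapid snowmelt | flood warning, dam release, heavy upstream rainfall) = 0.115700 / 0.872600 ≈ 0.1326

P(rapid snowmelt | flood warning, dam release, heavy upstream rainfall) ≈ 0.1326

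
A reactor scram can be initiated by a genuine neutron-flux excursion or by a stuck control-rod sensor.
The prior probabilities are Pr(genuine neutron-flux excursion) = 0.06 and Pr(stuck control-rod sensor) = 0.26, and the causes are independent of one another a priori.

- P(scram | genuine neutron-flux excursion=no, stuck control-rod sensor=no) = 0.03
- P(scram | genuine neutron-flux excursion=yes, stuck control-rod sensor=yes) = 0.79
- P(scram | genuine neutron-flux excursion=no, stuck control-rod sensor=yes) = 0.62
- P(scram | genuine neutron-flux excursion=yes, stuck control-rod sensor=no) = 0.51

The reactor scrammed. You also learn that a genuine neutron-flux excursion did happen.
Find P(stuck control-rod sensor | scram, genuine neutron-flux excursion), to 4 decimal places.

Weight on stuck control-rod sensor=true, given the evidence: 0.79*0.26 = 0.205400
Denominator P(scram | genuine neutron-flux excursion): 0.51*0.74 + 0.79*0.26 = 0.582800
P(stuck control-rod sensor | scram, genuine neutron-flux excursion) = 0.205400/0.582800 ≈ 0.3524

P(stuck control-rod sensor | scram, genuine neutron-flux excursion) ≈ 0.3524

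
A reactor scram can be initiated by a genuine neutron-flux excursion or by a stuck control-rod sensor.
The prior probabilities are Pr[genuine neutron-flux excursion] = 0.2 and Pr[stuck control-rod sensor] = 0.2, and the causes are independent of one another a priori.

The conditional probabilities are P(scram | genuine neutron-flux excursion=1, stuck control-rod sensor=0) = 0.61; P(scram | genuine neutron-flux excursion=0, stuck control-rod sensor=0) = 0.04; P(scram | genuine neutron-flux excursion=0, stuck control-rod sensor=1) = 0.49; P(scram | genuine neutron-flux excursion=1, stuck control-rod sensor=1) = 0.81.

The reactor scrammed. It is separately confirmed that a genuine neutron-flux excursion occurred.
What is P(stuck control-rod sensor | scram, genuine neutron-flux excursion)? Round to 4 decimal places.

P(stuck control-rod sensor | scram, genuine neutron-flux excursion) ≈ 0.2492

P(scram | genuine neutron-flux excursion) = 0.61×0.8 + 0.81×0.2 = 0.488000 + 0.162000 = 0.650000
The stuck control-rod sensor-present share is 0.81×0.2 = 0.162000.
So P(stuck control-rod sensor | scram, genuine neutron-flux excursion) = 0.162000/0.650000 ≈ 0.2492.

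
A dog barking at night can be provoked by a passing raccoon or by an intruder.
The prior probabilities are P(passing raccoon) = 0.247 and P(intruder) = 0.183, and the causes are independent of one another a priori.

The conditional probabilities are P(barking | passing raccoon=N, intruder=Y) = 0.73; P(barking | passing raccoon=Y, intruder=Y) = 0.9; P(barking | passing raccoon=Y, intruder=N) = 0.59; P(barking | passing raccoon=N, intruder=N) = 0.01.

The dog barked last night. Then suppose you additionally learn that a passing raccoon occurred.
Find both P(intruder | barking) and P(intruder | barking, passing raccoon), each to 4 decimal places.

P(intruder | barking) ≈ 0.5301; P(intruder | barking, passing raccoon) ≈ 0.2547

Weight on intruder=true, given the evidence: 0.100593 + 0.040681 = 0.141274
The normalizing constant is 0.01·0.753·0.817 + 0.73·0.753·0.183 + 0.59·0.247·0.817 + 0.9·0.247·0.183 = 0.266487
Posterior = 0.141274 / 0.266487 ≈ 0.5301

With the extra evidence:
For the numerator, keep only intruder=true terms: 0.9*0.183 = 0.164700
Normalizer over all consistent configurations: 0.59*0.817 + 0.9*0.183 = 0.646730
P(intruder | barking, passing raccoon) = 0.164700/0.646730 ≈ 0.2547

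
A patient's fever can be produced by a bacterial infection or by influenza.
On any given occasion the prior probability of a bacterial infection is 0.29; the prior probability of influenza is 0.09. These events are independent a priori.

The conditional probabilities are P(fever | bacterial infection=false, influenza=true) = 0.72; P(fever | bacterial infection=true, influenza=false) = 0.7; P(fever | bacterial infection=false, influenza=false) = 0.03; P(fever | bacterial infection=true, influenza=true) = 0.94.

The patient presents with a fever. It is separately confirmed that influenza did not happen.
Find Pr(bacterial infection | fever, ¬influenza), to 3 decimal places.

Weight on bacterial infection=true, given the evidence: 0.7·0.29 = 0.203000
Normalizer over all consistent configurations: 0.03·0.71 + 0.7·0.29 = 0.224300
P(bacterial infection | fever, ¬influenza) = 0.203000/0.224300 ≈ 0.905

Pr(bacterial infection | fever, ¬influenza) ≈ 0.905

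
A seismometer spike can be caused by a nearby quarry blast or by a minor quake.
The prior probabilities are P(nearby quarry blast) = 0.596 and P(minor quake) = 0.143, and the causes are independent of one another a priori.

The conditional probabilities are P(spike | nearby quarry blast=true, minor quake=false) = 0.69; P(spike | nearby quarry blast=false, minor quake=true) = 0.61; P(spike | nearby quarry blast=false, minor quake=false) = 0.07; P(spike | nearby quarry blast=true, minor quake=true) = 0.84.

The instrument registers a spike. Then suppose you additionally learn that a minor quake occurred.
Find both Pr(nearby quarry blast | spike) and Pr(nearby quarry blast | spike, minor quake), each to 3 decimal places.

Pr(nearby quarry blast | spike) ≈ 0.877; Pr(nearby quarry blast | spike, minor quake) ≈ 0.670

P(spike) = 0.07·0.404·0.857 + 0.61·0.404·0.143 + 0.69·0.596·0.857 + 0.84·0.596·0.143 = 0.024236 + 0.035241 + 0.352433 + 0.071592 = 0.483502
Of this, 0.424025 comes from 0.352433 + 0.071592 (the nearby quarry blast=true cases).
Hence the posterior is 0.424025/0.483502 ≈ 0.877.

Now condition on the additional information:
P(spike | minor quake) = 0.61·0.404 + 0.84·0.596 = 0.246440 + 0.500640 = 0.747080
Restricting to configurations with nearby quarry blast present: 0.84·0.596 = 0.500640.
P(nearby quarry blast | spike, minor quake) = 0.500640 / 0.747080 ≈ 0.670
Conditioning on minor quake lowers the posterior on nearby quarry blast: the classic explaining-away effect in a common-effect structure.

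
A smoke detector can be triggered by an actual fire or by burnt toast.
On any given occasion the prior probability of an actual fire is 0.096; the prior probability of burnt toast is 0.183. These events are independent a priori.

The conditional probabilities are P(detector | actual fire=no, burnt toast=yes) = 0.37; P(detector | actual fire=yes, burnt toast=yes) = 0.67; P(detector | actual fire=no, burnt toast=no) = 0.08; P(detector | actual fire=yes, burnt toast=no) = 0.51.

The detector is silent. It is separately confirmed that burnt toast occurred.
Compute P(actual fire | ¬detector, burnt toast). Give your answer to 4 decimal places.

P(actual fire | ¬detector, burnt toast) ≈ 0.0527

Enumerate both values of actual fire and weight by the priors:
  P(¬detector | burnt toast) = 0.63*0.904 + 0.33*0.096
        = 0.569520 + 0.031680 = 0.601200
Keeping only the actual fire-present terms gives 0.031680, so
  P(actual fire | ¬detector, burnt toast) = 0.031680 / 0.601200 ≈ 0.0527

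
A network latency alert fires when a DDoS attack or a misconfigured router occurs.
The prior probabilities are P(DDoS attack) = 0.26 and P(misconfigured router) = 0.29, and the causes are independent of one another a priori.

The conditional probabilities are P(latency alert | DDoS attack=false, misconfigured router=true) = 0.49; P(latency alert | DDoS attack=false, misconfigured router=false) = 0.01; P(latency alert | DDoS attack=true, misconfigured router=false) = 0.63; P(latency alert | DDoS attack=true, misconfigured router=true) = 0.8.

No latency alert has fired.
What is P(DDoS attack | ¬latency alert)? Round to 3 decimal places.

P(DDoS attack | ¬latency alert) ≈ 0.117

For the numerator, keep only DDoS attack=true terms: 0.068302 + 0.015080 = 0.083382
Denominator P(¬latency alert): 0.99·0.74·0.71 + 0.51·0.74·0.29 + 0.37·0.26·0.71 + 0.2·0.26·0.29 = 0.712974
Posterior = 0.083382 / 0.712974 ≈ 0.117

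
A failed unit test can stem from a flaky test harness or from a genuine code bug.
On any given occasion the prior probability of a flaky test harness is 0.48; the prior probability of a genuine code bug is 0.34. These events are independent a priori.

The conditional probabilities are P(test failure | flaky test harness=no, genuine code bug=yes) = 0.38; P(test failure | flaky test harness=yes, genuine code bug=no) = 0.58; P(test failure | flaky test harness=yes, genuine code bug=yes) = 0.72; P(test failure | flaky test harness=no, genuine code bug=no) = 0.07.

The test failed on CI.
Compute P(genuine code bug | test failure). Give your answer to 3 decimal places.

P(test failure) = 0.07×0.52×0.66 + 0.38×0.52×0.34 + 0.58×0.48×0.66 + 0.72×0.48×0.34 = 0.024024 + 0.067184 + 0.183744 + 0.117504 = 0.392456
Of this, 0.184688 comes from 0.067184 + 0.117504 (the genuine code bug=true cases).
So P(genuine code bug | test failure) = 0.184688/0.392456 ≈ 0.471.

P(genuine code bug | test failure) ≈ 0.471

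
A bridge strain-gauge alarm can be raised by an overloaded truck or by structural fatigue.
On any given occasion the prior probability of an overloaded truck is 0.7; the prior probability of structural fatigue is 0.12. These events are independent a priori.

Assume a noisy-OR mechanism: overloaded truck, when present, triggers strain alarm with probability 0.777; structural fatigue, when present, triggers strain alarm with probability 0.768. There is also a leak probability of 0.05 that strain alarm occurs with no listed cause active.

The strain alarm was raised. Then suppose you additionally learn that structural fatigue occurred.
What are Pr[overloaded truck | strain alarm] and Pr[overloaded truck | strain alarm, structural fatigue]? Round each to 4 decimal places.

Under noisy-OR, P(strain alarm | causes) = 1 − (1−0.05)·∏(1−qᵢ) over the active causes.
By total probability over the 4 (overloaded truck, structural fatigue) configurations:
  P(strain alarm) = 0.05*0.3*0.88 + 0.7796*0.3*0.12 + 0.78815*0.7*0.88 + 0.950851*0.7*0.12
        = 0.013200 + 0.028066 + 0.485500 + 0.079871 = 0.606637
Keeping only the overloaded truck-present terms gives 0.565371, so
  P(overloaded truck | strain alarm) = 0.565371 / 0.606637 ≈ 0.9320

Now condition on the additional information:
P(strain alarm | structural fatigue) = 0.7796×0.3 + 0.950851×0.7 = 0.233880 + 0.665596 = 0.899476
Of this, 0.665596 comes from 0.950851×0.7 (the overloaded truck=true cases).
P(overloaded truck | strain alarm, structural fatigue) = 0.665596 / 0.899476 ≈ 0.7400

Pr[overloaded truck | strain alarm] ≈ 0.9320; Pr[overloaded truck | strain alarm, structural fatigue] ≈ 0.7400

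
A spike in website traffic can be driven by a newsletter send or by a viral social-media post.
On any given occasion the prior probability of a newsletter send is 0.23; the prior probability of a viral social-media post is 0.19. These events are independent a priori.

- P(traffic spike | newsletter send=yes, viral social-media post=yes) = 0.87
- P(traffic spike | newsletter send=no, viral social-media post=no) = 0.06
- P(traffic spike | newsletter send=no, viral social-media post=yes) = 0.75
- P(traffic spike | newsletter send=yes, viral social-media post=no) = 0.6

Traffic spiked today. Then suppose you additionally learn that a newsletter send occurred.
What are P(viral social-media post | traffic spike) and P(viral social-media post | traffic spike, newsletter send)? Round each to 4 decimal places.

P(viral social-media post | traffic spike) ≈ 0.4975; P(viral social-media post | traffic spike, newsletter send) ≈ 0.2538

P(traffic spike) = 0.06·0.77·0.81 + 0.75·0.77·0.19 + 0.6·0.23·0.81 + 0.87·0.23·0.19 = 0.037422 + 0.109725 + 0.111780 + 0.038019 = 0.296946
The viral social-media post-present share is 0.109725 + 0.038019 = 0.147744.
P(viral social-media post | traffic spike) = 0.147744 / 0.296946 ≈ 0.4975

Now condition on the additional information:
P(traffic spike | newsletter send) = 0.6*0.81 + 0.87*0.19 = 0.486000 + 0.165300 = 0.651300
The viral social-media post-present share is 0.87*0.19 = 0.165300.
P(viral social-media post | traffic spike, newsletter send) = 0.165300 / 0.651300 ≈ 0.2538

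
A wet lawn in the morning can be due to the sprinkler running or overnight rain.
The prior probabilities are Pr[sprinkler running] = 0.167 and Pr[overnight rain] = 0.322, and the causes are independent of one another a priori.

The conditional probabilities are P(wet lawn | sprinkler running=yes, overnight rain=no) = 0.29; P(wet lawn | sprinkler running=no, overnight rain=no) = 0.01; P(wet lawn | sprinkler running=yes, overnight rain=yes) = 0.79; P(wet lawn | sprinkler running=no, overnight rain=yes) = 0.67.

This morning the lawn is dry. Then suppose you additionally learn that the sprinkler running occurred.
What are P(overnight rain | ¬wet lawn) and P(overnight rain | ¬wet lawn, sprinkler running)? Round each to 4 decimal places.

P(overnight rain | ¬wet lawn) ≈ 0.1350; P(overnight rain | ¬wet lawn, sprinkler running) ≈ 0.1232

Weight on overnight rain=true, given the evidence: 0.088515 + 0.011293 = 0.099808
Normalizer over all consistent configurations: 0.99*0.833*0.678 + 0.33*0.833*0.322 + 0.71*0.167*0.678 + 0.21*0.167*0.322 = 0.739324
P(overnight rain | ¬wet lawn) = 0.099808/0.739324 ≈ 0.1350

With the extra evidence:
P(¬wet lawn | sprinkler running) = 0.71×0.678 + 0.21×0.322 = 0.481380 + 0.067620 = 0.549000
The overnight rain-present share is 0.21×0.322 = 0.067620.
P(overnight rain | ¬wet lawn, sprinkler running) = 0.067620 / 0.549000 ≈ 0.1232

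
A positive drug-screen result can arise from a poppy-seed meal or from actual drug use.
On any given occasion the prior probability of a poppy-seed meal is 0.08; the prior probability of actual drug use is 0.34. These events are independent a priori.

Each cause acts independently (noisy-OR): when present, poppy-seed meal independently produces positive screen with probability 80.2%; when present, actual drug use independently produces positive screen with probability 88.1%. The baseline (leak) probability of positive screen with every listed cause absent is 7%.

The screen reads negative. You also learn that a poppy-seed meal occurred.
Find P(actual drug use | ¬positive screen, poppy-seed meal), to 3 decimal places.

Under noisy-OR, P(positive screen | causes) = 1 − (1−0.07)·∏(1−qᵢ) over the active causes.
P(¬positive screen | poppy-seed meal) = 0.18414*0.66 + 0.021913*0.34 = 0.121532 + 0.007450 = 0.128982
The actual drug use-present share is 0.021913*0.34 = 0.007450.
So P(actual drug use | ¬positive screen, poppy-seed meal) = 0.007450/0.128982 ≈ 0.058.

P(actual drug use | ¬positive screen, poppy-seed meal) ≈ 0.058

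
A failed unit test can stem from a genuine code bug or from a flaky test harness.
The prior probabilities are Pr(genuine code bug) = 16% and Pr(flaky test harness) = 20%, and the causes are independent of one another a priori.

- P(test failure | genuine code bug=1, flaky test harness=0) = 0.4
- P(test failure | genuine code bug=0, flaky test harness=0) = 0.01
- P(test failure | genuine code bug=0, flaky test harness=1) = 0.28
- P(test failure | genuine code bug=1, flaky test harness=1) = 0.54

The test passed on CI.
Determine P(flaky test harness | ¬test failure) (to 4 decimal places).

P(flaky test harness | ¬test failure) ≈ 0.1546

P(¬test failure) = 0.99·0.84·0.8 + 0.72·0.84·0.2 + 0.6·0.16·0.8 + 0.46·0.16·0.2 = 0.665280 + 0.120960 + 0.076800 + 0.014720 = 0.877760
The flaky test harness-present share is 0.120960 + 0.014720 = 0.135680.
So P(flaky test harness | ¬test failure) = 0.135680/0.877760 ≈ 0.1546.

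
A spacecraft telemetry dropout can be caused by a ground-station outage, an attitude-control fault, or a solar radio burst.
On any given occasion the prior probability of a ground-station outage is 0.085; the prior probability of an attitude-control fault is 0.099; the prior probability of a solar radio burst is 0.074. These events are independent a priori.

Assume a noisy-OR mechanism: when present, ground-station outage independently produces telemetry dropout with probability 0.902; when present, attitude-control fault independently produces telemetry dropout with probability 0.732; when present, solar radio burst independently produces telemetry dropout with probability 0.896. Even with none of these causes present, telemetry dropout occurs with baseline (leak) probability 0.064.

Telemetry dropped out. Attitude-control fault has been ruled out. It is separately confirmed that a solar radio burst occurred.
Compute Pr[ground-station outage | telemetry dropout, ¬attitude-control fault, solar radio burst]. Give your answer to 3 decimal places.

Pr[ground-station outage | telemetry dropout, ¬attitude-control fault, solar radio burst] ≈ 0.093

Under noisy-OR, P(telemetry dropout | causes) = 1 − (1−0.064)·∏(1−qᵢ) over the active causes.
Numerator (weight on configurations with ground-station outage): 0.99046×0.085 = 0.084189
The normalizing constant is 0.902656×0.915 + 0.99046×0.085 = 0.910119
Posterior = 0.084189 / 0.910119 ≈ 0.093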